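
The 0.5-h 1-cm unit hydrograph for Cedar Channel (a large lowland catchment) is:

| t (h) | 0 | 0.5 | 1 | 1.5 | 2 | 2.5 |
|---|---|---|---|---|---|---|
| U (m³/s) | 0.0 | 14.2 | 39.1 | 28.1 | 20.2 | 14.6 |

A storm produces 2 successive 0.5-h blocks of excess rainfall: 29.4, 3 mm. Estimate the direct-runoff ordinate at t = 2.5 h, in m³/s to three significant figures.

Q ≈ 49.0 m³/s

By discrete convolution, Q_j = Σ (P_i / 10 mm) · U_{j−i}.
At t = 2.5 h (j=5): Q = (29.4/10)·14.6 + (3/10)·20.2 = 49.0 m³/s.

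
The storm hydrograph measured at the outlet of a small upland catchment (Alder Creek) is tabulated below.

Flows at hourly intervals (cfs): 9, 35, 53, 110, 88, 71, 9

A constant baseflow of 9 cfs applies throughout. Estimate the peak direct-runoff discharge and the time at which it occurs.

Subtracting baseflow gives direct-runoff ordinates: 0.0, 26.0, 44.0, 101.0, 79.0, 62.0, 0.0 cfs.
The maximum is 101.0 cfs, occurring at the reading for t = 3 h.

Q_p = 101.0 cfs at t = 3 h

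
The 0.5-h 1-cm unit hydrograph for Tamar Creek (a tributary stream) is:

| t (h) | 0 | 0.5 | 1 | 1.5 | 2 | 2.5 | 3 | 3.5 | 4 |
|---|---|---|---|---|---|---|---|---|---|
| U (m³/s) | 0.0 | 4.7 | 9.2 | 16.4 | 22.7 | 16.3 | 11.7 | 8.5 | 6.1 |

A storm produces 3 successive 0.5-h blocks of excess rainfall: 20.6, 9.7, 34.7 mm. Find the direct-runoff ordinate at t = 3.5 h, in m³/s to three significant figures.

By discrete convolution, Q_j = Σ (P_i / 10 mm) · U_{j−i}.
At t = 3.5 h (j=7): Q = (20.6/10)·8.5 + (9.7/10)·11.7 + (34.7/10)·16.3 = 85.4 m³/s.

Q ≈ 85.4 m³/s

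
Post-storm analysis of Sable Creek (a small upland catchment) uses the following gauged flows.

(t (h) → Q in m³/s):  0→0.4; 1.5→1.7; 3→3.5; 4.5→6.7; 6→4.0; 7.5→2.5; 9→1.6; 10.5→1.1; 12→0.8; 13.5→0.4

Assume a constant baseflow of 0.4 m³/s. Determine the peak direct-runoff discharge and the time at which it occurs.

Subtracting baseflow gives direct-runoff ordinates: 0.0, 1.3, 3.1, 6.3, 3.6, 2.1, 1.2, 0.7, 0.4, 0.0 m³/s.
The maximum is 6.3 m³/s, occurring at the reading for t = 4.5 h.

Q_p = 6.3 m³/s at t = 4.5 h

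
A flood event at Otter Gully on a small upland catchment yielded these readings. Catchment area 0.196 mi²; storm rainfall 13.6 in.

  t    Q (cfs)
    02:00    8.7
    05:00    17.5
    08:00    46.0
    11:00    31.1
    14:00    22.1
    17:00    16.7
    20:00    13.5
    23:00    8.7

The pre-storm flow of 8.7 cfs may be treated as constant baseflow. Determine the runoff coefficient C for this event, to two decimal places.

C ≈ 0.17

ΣQ_DR = 94.70 cfs; V = ΣQ_DR·Δt = 1.023 × 10^6 ft³.
Runoff depth d = V / A = 2.246 in.
C = d / P = 2.246 / 13.6 = 0.17.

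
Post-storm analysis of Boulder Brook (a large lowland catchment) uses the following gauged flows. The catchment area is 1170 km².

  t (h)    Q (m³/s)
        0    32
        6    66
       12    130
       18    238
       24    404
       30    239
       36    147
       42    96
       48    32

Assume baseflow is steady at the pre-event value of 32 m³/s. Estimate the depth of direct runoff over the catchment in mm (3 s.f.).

d ≈ 20.2 mm

Direct runoff: 0.0, 34.0, 98.0, 206.0, 372.0, 207.0, 115.0, 64.0, 0.0 m³/s; ΣQ_DR = 1096 m³/s.
V = ΣQ_DR · Δt = 1096 × 21600 s = 2.367 × 10^7 m³.
Over A = 1170 km², depth = V / A = 20.2 mm.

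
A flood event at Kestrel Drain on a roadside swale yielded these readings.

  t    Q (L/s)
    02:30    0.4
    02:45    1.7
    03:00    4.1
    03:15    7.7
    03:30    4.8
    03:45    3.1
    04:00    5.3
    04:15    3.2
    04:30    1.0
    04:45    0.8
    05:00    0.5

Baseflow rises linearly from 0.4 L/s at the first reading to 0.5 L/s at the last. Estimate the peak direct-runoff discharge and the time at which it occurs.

Q_p = 7.27 L/s at t = 03:15

Subtracting baseflow gives direct-runoff ordinates: 0.00, 1.29, 3.68, 7.27, 4.36, 2.65, 4.84, 2.73, 0.52, 0.31, 0.00 L/s.
The maximum is 7.27 L/s, occurring at the reading for t = 03:15.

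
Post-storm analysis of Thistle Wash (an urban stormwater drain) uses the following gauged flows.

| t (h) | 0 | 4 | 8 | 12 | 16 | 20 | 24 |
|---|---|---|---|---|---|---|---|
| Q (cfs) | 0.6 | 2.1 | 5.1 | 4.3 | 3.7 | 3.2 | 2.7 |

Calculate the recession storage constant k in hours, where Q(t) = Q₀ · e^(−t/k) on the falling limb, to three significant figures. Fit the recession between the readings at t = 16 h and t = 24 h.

k ≈ 25.4 h

On the falling limb, Q drops from 3.7 to 2.7 cfs between t = 16 h and t = 24 h (Δt = 8 h).
k = −Δt / ln(Q₂/Q₁) = −8 / ln(2.7/3.7) = 25.4 h.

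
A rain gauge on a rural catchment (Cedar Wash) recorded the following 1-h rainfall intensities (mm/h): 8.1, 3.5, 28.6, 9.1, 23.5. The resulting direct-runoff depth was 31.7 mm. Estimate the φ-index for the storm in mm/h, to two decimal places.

Only the 2 blocks with intensity above φ contribute runoff: 28.6, 23.5 mm/h.
Σ(I−φ)·Δt = d  ⇒  (28.6+23.5 − 2φ)·1 = 31.7
φ = (52.10 − 31.7/1) / 2 = 10.20 mm/h.

φ ≈ 10.20 mm/h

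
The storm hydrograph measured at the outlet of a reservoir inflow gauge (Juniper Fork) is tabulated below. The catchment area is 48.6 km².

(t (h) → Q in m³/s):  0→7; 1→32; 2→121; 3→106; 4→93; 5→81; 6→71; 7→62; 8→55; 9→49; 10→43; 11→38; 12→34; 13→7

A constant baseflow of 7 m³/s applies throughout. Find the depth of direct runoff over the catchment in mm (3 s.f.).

d ≈ 51.9 mm

Direct runoff: 0.0, 25.0, 114.0, 99.0, 86.0, 74.0, 64.0, 55.0, 48.0, 42.0, 36.0, 31.0, 27.0, 0.0 m³/s; ΣQ_DR = 701.0 m³/s.
V = ΣQ_DR · Δt = 701.0 × 3600 s = 2.524 × 10^6 m³.
Over A = 48.6 km², depth = V / A = 51.9 mm.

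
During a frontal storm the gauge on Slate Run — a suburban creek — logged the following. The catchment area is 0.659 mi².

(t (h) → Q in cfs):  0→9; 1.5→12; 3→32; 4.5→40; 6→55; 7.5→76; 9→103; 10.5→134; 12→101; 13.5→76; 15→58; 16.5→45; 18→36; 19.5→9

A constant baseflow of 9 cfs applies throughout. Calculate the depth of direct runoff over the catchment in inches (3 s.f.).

Direct runoff: 0.0, 3.0, 23.0, 31.0, 46.0, 67.0, 94.0, 125.0, 92.0, 67.0, 49.0, 36.0, 27.0, 0.0 cfs; ΣQ_DR = 660.0 cfs.
V = ΣQ_DR · Δt = 660.0 × 5400 s = 3.564 × 10^6 ft³.
Over A = 0.659 mi², depth = V / A = 2.33 in.

d ≈ 2.33 in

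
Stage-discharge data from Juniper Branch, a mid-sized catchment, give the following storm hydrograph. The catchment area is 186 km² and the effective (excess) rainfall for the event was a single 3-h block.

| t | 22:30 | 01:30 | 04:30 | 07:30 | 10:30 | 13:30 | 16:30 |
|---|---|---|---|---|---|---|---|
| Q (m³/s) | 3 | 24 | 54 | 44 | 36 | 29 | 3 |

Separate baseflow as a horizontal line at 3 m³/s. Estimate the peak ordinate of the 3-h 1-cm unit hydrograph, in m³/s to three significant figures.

U_p ≈ 51.1 m³/s

Direct runoff: 0.0, 21.0, 51.0, 41.0, 33.0, 26.0, 0.0 m³/s; ΣQ_DR = 172.0 m³/s, peak = 51.0 m³/s.
Runoff depth d = ΣQ_DR·Δt / A = 172.0 × 10800 / (186 km²) = 9.987 mm.
The 1-cm UH is the DRH scaled by (10 mm)/d, so U_p = 51.0 × 10/9.987 = 51.1 m³/s.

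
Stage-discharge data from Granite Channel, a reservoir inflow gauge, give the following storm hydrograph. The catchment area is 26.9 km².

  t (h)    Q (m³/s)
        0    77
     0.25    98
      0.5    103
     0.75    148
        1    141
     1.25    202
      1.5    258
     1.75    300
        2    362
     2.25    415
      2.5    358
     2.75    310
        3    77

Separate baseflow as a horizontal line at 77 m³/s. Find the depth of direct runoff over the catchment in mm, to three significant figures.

Direct runoff: 0.0, 21.0, 26.0, 71.0, 64.0, 125.0, 181.0, 223.0, 285.0, 338.0, 281.0, 233.0, 0.0 m³/s; ΣQ_DR = 1848 m³/s.
V = ΣQ_DR · Δt = 1848 × 900 s = 1.663 × 10^6 m³.
Over A = 26.9 km², depth = V / A = 61.8 mm.

d ≈ 61.8 mm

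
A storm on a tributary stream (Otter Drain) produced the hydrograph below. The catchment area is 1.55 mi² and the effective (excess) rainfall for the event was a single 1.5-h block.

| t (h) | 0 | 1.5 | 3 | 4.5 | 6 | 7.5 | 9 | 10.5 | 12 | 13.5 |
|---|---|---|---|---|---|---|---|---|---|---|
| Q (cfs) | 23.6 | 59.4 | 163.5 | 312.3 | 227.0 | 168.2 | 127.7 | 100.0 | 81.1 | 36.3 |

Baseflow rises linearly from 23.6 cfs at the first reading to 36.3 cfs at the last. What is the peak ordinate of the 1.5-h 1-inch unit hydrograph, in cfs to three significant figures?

U_p ≈ 190 cfs

Direct runoff: 0.00, 34.39, 137.08, 284.47, 197.76, 137.54, 95.63, 66.52, 46.21, 0.00 cfs; ΣQ_DR = 999.6 cfs, peak = 284.47 cfs.
Runoff depth d = ΣQ_DR·Δt / A = 999.6 × 5400 / (1.55 mi²) = 1.499 in.
The 1-inch UH is the DRH scaled by (1 in)/d, so U_p = 284.47 × 1/1.499 = 190 cfs.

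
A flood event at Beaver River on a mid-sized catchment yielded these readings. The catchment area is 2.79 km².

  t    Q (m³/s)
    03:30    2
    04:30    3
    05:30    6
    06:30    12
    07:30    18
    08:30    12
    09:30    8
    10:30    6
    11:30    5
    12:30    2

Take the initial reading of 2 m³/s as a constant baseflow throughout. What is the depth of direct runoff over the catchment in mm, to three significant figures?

d ≈ 69.7 mm

Direct runoff: 0.0, 1.0, 4.0, 10.0, 16.0, 10.0, 6.0, 4.0, 3.0, 0.0 m³/s; ΣQ_DR = 54.00 m³/s.
V = ΣQ_DR · Δt = 54.00 × 3600 s = 1.944 × 10^5 m³.
Over A = 2.79 km², depth = V / A = 69.7 mm.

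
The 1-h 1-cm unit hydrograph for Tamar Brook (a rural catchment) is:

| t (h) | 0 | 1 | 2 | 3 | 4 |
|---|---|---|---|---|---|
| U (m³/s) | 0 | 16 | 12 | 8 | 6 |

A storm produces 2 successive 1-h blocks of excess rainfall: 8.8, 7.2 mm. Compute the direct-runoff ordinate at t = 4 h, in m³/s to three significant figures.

By discrete convolution, Q_j = Σ (P_i / 10 mm) · U_{j−i}.
At t = 4 h (j=4): Q = (8.8/10)·6 + (7.2/10)·8 = 11.0 m³/s.

Q ≈ 11.0 m³/s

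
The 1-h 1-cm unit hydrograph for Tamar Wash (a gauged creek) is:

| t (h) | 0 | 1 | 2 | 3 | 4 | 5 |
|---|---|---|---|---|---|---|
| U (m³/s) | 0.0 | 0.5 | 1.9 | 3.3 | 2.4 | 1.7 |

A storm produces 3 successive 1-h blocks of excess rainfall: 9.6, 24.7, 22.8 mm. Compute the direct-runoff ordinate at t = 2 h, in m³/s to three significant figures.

Q ≈ 3.06 m³/s

By discrete convolution, Q_j = Σ (P_i / 10 mm) · U_{j−i}.
At t = 2 h (j=2): Q = (9.6/10)·1.9 + (24.7/10)·0.5 + (22.8/10)·0.0 = 3.06 m³/s.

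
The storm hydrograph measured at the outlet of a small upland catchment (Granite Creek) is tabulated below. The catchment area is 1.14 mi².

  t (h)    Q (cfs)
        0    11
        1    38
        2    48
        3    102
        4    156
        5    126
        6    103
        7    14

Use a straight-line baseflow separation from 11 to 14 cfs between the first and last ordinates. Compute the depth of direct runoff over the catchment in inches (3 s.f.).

d ≈ 0.677 in

Direct runoff: 0.00, 26.57, 36.14, 89.71, 143.29, 112.86, 89.43, 0.00 cfs; ΣQ_DR = 498.0 cfs.
V = ΣQ_DR · Δt = 498.0 × 3600 s = 1.793 × 10^6 ft³.
Over A = 1.14 mi², depth = V / A = 0.677 in.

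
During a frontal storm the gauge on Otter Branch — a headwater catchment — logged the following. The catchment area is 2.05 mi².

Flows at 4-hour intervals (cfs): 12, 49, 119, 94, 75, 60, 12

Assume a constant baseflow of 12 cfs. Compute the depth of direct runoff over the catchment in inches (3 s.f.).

Direct runoff: 0.0, 37.0, 107.0, 82.0, 63.0, 48.0, 0.0 cfs; ΣQ_DR = 337.0 cfs.
V = ΣQ_DR · Δt = 337.0 × 14400 s = 4.853 × 10^6 ft³.
Over A = 2.05 mi², depth = V / A = 1.02 in.

d ≈ 1.02 in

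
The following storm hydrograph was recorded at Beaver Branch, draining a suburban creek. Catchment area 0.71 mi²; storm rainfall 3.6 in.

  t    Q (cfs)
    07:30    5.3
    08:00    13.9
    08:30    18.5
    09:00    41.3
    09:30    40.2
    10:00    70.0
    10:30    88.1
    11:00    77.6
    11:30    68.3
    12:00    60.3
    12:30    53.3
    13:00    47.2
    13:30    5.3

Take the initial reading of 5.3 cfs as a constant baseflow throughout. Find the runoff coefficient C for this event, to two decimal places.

C ≈ 0.16

ΣQ_DR = 520.4 cfs; V = ΣQ_DR·Δt = 9.367 × 10^5 ft³.
Runoff depth d = V / A = 0.5679 in.
C = d / P = 0.5679 / 3.6 = 0.16.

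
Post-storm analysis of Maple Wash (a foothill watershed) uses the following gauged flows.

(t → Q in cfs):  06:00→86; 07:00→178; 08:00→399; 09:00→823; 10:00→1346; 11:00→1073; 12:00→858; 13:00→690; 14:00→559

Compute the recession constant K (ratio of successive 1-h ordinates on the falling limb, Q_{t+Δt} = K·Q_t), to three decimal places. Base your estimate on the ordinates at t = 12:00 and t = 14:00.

K ≈ 0.807

Using the recession-limb readings at t = 12:00 and t = 14:00: Q falls from 858 to 559 cfs over 2 intervals.
K = (Q₂/Q₁)^(1/2) = (559/858)^(1/2) = 0.807.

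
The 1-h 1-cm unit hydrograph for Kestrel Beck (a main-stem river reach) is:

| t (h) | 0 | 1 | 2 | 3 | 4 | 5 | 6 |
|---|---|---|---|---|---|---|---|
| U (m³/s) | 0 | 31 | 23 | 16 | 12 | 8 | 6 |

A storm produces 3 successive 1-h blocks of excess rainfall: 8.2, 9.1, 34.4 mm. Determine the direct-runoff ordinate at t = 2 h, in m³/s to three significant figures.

By discrete convolution, Q_j = Σ (P_i / 10 mm) · U_{j−i}.
At t = 2 h (j=2): Q = (8.2/10)·23 + (9.1/10)·31 + (34.4/10)·0 = 47.1 m³/s.

Q ≈ 47.1 m³/s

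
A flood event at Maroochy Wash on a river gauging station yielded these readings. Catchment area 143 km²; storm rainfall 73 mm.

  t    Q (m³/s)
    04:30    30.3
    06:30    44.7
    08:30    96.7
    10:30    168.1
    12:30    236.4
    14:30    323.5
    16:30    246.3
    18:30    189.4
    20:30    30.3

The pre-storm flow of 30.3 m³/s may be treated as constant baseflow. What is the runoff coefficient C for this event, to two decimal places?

C ≈ 0.75

ΣQ_DR = 1093 m³/s; V = ΣQ_DR·Δt = 7.870 × 10^6 m³.
Runoff depth d = V / A = 55.03 mm.
C = d / P = 55.03 / 73 = 0.75.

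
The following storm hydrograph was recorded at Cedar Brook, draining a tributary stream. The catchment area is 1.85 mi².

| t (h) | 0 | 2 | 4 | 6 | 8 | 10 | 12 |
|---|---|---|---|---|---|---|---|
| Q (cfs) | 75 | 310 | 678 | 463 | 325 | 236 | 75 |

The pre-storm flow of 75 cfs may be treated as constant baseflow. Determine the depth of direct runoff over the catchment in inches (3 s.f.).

Direct runoff: 0.0, 235.0, 603.0, 388.0, 250.0, 161.0, 0.0 cfs; ΣQ_DR = 1637 cfs.
V = ΣQ_DR · Δt = 1637 × 7200 s = 1.179 × 10^7 ft³.
Over A = 1.85 mi², depth = V / A = 2.74 in.

d ≈ 2.74 in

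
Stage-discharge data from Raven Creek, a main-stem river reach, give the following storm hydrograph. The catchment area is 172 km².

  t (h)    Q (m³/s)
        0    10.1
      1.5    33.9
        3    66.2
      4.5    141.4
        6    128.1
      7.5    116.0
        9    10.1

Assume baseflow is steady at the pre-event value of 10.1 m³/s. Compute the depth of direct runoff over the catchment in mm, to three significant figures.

Direct runoff: 0.0, 23.8, 56.1, 131.3, 118.0, 105.9, 0.0 m³/s; ΣQ_DR = 435.1 m³/s.
V = ΣQ_DR · Δt = 435.1 × 5400 s = 2.350 × 10^6 m³.
Over A = 172 km², depth = V / A = 13.7 mm.

d ≈ 13.7 mm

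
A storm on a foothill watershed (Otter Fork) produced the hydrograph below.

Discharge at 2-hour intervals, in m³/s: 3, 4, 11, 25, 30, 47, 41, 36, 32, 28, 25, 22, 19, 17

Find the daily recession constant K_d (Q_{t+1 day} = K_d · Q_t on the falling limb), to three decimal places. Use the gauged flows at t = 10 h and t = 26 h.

Between t = 10 h and t = 26 h the flow falls from 47 to 17 m³/s over 8×2 h = 16 h.
Per-interval ratio K = (17/47)^(1/8) = 0.8806; K_d = K^(24/2) = 0.218.

K_d ≈ 0.218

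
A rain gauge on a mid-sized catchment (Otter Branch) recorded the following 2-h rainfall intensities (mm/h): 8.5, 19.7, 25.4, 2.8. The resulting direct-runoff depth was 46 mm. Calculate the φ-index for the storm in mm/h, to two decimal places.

Only the 2 blocks with intensity above φ contribute runoff: 19.7, 25.4 mm/h.
Σ(I−φ)·Δt = d  ⇒  (19.7+25.4 − 2φ)·2 = 46
φ = (45.10 − 46/2) / 2 = 11.05 mm/h.

φ ≈ 11.05 mm/h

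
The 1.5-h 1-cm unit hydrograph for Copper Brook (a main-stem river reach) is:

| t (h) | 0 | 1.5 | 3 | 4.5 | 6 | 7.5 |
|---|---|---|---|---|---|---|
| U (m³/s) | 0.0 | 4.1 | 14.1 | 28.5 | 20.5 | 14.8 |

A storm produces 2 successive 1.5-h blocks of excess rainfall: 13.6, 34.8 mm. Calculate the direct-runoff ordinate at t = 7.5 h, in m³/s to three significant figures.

By discrete convolution, Q_j = Σ (P_i / 10 mm) · U_{j−i}.
At t = 7.5 h (j=5): Q = (13.6/10)·14.8 + (34.8/10)·20.5 = 91.5 m³/s.

Q ≈ 91.5 m³/s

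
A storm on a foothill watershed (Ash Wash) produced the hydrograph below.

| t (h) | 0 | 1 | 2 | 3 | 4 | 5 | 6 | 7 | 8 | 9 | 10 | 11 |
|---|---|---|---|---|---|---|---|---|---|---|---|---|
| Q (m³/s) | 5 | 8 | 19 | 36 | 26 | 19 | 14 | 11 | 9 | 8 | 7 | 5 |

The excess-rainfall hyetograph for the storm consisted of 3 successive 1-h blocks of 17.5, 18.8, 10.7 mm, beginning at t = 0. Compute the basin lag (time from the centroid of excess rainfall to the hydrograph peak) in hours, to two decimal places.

t_L ≈ 1.64 h

Centroid of excess rainfall: t_c = Σ P_i·t̄_i / ΣP_i = 1.3553 h (block centres at 0.5, 1.5, 2.5 h).
Hydrograph peak occurs at t = 3 h, so basin lag t_L = 3 − 1.3553 = 1.64 h.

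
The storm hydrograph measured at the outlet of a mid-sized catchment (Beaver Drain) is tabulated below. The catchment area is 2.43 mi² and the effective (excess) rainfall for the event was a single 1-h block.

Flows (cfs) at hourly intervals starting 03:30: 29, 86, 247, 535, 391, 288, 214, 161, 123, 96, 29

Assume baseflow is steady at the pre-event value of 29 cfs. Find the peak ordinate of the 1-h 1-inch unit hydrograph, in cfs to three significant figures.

U_p ≈ 422 cfs

Direct runoff: 0.0, 57.0, 218.0, 506.0, 362.0, 259.0, 185.0, 132.0, 94.0, 67.0, 0.0 cfs; ΣQ_DR = 1880 cfs, peak = 506.0 cfs.
Runoff depth d = ΣQ_DR·Δt / A = 1880 × 3600 / (2.43 mi²) = 1.199 in.
The 1-inch UH is the DRH scaled by (1 in)/d, so U_p = 506.0 × 1/1.199 = 422 cfs.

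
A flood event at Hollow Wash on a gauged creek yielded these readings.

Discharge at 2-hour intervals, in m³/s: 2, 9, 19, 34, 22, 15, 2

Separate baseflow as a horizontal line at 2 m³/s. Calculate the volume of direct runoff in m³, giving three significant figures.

V ≈ 6.41 × 10^5 m³

Direct-runoff ordinates (Q − Q_b): 0.0, 7.0, 17.0, 32.0, 20.0, 13.0, 0.0 m³/s.
ΣQ_DR = 89.00 m³/s.
With Δt = 2 h = 7200 s, V = ΣQ_DR · Δt = 89.00 × 7200 = 6.41 × 10^5 m³.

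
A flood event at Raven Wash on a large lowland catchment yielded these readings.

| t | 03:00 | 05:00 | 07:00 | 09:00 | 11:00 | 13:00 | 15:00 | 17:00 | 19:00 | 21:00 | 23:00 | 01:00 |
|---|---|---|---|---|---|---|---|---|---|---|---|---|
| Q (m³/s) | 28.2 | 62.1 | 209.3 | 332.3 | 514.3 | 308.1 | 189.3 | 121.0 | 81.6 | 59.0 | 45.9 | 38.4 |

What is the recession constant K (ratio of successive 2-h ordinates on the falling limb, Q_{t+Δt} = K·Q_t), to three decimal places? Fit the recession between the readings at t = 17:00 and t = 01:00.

Using the recession-limb readings at t = 17:00 and t = 01:00: Q falls from 121.0 to 38.4 m³/s over 4 intervals.
K = (Q₂/Q₁)^(1/4) = (38.4/121.0)^(1/4) = 0.751.

K ≈ 0.751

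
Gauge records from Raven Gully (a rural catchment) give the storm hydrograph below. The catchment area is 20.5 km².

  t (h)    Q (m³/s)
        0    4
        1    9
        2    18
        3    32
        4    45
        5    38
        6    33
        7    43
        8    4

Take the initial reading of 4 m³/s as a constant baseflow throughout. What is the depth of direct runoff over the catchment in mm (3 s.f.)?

Direct runoff: 0.0, 5.0, 14.0, 28.0, 41.0, 34.0, 29.0, 39.0, 0.0 m³/s; ΣQ_DR = 190.0 m³/s.
V = ΣQ_DR · Δt = 190.0 × 3600 s = 6.840 × 10^5 m³.
Over A = 20.5 km², depth = V / A = 33.4 mm.

d ≈ 33.4 mm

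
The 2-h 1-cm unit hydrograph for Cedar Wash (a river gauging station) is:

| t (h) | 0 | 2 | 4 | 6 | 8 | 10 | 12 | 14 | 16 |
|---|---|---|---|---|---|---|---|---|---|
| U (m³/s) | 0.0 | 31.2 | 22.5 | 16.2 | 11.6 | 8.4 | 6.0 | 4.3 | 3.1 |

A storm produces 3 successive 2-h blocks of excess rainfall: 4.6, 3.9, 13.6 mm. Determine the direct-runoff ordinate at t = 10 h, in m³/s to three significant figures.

Q ≈ 30.4 m³/s

By discrete convolution, Q_j = Σ (P_i / 10 mm) · U_{j−i}.
At t = 10 h (j=5): Q = (4.6/10)·8.4 + (3.9/10)·11.6 + (13.6/10)·16.2 = 30.4 m³/s.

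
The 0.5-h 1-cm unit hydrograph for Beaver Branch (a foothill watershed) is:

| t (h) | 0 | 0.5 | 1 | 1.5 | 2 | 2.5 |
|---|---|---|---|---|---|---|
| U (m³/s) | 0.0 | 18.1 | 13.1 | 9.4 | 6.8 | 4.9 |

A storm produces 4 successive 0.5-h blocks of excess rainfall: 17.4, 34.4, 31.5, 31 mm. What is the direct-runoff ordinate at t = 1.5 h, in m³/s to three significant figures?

Q ≈ 118 m³/s

By discrete convolution, Q_j = Σ (P_i / 10 mm) · U_{j−i}.
At t = 1.5 h (j=3): Q = (17.4/10)·9.4 + (34.4/10)·13.1 + (31.5/10)·18.1 + (31/10)·0.0 = 118 m³/s.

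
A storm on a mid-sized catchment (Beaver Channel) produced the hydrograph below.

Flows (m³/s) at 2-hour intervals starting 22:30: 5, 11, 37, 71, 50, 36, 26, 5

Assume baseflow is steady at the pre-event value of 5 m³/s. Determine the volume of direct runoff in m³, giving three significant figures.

Direct-runoff ordinates (Q − Q_b): 0.0, 6.0, 32.0, 66.0, 45.0, 31.0, 21.0, 0.0 m³/s.
ΣQ_DR = 201.0 m³/s.
With Δt = 2 h = 7200 s, V = ΣQ_DR · Δt = 201.0 × 7200 = 1.45 × 10^6 m³.

V ≈ 1.45 × 10^6 m³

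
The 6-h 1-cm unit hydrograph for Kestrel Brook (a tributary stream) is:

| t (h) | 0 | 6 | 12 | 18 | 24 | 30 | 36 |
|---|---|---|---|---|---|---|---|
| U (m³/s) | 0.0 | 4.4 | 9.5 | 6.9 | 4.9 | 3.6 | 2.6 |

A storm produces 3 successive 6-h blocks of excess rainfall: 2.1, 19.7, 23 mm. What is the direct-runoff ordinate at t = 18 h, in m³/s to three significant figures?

By discrete convolution, Q_j = Σ (P_i / 10 mm) · U_{j−i}.
At t = 18 h (j=3): Q = (2.1/10)·6.9 + (19.7/10)·9.5 + (23/10)·4.4 = 30.3 m³/s.

Q ≈ 30.3 m³/s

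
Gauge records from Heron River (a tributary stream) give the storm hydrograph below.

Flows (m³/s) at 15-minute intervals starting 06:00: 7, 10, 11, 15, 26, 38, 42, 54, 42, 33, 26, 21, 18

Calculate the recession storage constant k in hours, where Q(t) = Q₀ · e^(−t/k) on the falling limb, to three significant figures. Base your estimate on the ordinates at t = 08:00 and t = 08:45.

k ≈ 1.08 h

On the falling limb, Q drops from 42 to 21 m³/s between t = 08:00 and t = 08:45 (Δt = 0.75 h).
k = −Δt / ln(Q₂/Q₁) = −0.75 / ln(21/42) = 1.08 h.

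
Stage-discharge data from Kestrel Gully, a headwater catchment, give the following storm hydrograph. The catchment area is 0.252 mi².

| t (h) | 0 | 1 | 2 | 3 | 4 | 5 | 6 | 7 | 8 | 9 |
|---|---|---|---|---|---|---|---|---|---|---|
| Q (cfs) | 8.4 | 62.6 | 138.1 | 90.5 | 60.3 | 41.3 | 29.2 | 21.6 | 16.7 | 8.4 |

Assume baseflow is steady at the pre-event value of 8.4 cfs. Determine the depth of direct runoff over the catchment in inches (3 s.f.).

Direct runoff: 0.0, 54.2, 129.7, 82.1, 51.9, 32.9, 20.8, 13.2, 8.3, 0.0 cfs; ΣQ_DR = 393.1 cfs.
V = ΣQ_DR · Δt = 393.1 × 3600 s = 1.415 × 10^6 ft³.
Over A = 0.252 mi², depth = V / A = 2.42 in.

d ≈ 2.42 in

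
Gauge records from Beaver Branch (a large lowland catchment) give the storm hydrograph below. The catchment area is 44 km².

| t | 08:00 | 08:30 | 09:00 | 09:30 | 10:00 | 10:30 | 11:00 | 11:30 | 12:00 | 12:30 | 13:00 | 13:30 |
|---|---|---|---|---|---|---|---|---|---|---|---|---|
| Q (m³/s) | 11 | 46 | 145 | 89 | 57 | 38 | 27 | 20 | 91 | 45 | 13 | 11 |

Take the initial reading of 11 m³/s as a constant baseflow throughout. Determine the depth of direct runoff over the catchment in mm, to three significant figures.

d ≈ 18.9 mm

Direct runoff: 0.0, 35.0, 134.0, 78.0, 46.0, 27.0, 16.0, 9.0, 80.0, 34.0, 2.0, 0.0 m³/s; ΣQ_DR = 461.0 m³/s.
V = ΣQ_DR · Δt = 461.0 × 1800 s = 8.298 × 10^5 m³.
Over A = 44 km², depth = V / A = 18.9 mm.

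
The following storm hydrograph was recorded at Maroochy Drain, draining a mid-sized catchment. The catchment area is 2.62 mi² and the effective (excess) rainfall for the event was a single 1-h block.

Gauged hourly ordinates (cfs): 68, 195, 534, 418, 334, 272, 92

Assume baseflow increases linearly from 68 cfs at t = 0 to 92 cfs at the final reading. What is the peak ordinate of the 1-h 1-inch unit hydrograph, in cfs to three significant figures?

U_p ≈ 572 cfs

Direct runoff: 0.00, 123.00, 458.00, 338.00, 250.00, 184.00, 0.00 cfs; ΣQ_DR = 1353 cfs, peak = 458.00 cfs.
Runoff depth d = ΣQ_DR·Δt / A = 1353 × 3600 / (2.62 mi²) = 0.8002 in.
The 1-inch UH is the DRH scaled by (1 in)/d, so U_p = 458.00 × 1/0.8002 = 572 cfs.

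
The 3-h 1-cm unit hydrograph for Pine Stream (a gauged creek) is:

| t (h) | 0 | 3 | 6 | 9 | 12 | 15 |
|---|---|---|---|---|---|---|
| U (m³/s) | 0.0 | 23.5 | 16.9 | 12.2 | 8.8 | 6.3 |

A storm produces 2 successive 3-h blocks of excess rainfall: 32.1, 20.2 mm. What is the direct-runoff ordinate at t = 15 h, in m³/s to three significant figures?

By discrete convolution, Q_j = Σ (P_i / 10 mm) · U_{j−i}.
At t = 15 h (j=5): Q = (32.1/10)·6.3 + (20.2/10)·8.8 = 38.0 m³/s.

Q ≈ 38.0 m³/s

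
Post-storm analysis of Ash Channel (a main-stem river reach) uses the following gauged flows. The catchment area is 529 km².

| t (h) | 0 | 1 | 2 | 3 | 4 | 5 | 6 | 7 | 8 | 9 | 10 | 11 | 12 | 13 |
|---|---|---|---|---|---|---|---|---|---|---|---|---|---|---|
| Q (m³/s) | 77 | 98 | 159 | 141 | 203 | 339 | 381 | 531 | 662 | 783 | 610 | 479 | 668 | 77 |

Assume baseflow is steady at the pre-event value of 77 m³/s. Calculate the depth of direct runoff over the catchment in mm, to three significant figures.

Direct runoff: 0.0, 21.0, 82.0, 64.0, 126.0, 262.0, 304.0, 454.0, 585.0, 706.0, 533.0, 402.0, 591.0, 0.0 m³/s; ΣQ_DR = 4130 m³/s.
V = ΣQ_DR · Δt = 4130 × 3600 s = 1.487 × 10^7 m³.
Over A = 529 km², depth = V / A = 28.1 mm.

d ≈ 28.1 mm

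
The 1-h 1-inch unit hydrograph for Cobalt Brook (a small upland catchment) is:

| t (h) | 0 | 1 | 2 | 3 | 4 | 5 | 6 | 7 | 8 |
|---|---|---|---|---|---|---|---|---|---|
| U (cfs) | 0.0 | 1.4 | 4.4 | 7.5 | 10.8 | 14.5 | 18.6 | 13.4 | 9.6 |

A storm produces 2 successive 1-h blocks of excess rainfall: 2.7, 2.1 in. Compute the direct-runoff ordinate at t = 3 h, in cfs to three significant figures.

Q ≈ 29.5 cfs

By discrete convolution, Q_j = Σ (P_i / 1 in) · U_{j−i}.
At t = 3 h (j=3): Q = (2.7/1)·7.5 + (2.1/1)·4.4 = 29.5 cfs.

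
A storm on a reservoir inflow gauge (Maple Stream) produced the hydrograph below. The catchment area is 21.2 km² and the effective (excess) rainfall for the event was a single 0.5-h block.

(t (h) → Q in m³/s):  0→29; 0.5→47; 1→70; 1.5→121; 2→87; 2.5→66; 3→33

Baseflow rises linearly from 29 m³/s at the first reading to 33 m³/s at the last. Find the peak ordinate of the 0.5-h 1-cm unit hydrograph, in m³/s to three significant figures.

Direct runoff: 0.00, 17.33, 39.67, 90.00, 55.33, 33.67, 0.00 m³/s; ΣQ_DR = 236.0 m³/s, peak = 90.00 m³/s.
Runoff depth d = ΣQ_DR·Δt / A = 236.0 × 1800 / (21.2 km²) = 20.04 mm.
The 1-cm UH is the DRH scaled by (10 mm)/d, so U_p = 90.00 × 10/20.04 = 44.9 m³/s.

U_p ≈ 44.9 m³/s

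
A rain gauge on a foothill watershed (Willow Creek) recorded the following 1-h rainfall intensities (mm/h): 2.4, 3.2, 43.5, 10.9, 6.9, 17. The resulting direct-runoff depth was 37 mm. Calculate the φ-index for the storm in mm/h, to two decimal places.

φ ≈ 11.75 mm/h

Only the 2 blocks with intensity above φ contribute runoff: 43.5, 17 mm/h.
Σ(I−φ)·Δt = d  ⇒  (43.5+17 − 2φ)·1 = 37
φ = (60.50 − 37/1) / 2 = 11.75 mm/h.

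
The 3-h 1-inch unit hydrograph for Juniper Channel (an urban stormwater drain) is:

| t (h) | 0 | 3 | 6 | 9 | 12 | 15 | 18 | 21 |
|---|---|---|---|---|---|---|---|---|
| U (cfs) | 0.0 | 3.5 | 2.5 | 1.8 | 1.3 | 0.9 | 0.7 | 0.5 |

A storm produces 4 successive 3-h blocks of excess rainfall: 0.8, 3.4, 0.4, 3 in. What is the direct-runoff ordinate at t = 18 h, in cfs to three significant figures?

By discrete convolution, Q_j = Σ (P_i / 1 in) · U_{j−i}.
At t = 18 h (j=6): Q = (0.8/1)·0.7 + (3.4/1)·0.9 + (0.4/1)·1.3 + (3/1)·1.8 = 9.54 cfs.

Q ≈ 9.54 cfs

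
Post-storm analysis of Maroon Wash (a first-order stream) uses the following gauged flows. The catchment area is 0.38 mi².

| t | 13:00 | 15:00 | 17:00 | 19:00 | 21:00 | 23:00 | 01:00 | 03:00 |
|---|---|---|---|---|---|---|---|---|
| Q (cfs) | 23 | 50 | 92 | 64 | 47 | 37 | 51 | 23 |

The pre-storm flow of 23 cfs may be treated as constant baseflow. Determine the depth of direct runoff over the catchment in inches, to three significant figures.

d ≈ 1.66 in

Direct runoff: 0.0, 27.0, 69.0, 41.0, 24.0, 14.0, 28.0, 0.0 cfs; ΣQ_DR = 203.0 cfs.
V = ΣQ_DR · Δt = 203.0 × 7200 s = 1.462 × 10^6 ft³.
Over A = 0.38 mi², depth = V / A = 1.66 in.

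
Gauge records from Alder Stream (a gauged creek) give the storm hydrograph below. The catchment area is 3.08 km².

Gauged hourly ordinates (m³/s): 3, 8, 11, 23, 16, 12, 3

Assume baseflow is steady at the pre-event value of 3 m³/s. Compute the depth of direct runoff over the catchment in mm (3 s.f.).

d ≈ 64.3 mm

Direct runoff: 0.0, 5.0, 8.0, 20.0, 13.0, 9.0, 0.0 m³/s; ΣQ_DR = 55.00 m³/s.
V = ΣQ_DR · Δt = 55.00 × 3600 s = 1.980 × 10^5 m³.
Over A = 3.08 km², depth = V / A = 64.3 mm.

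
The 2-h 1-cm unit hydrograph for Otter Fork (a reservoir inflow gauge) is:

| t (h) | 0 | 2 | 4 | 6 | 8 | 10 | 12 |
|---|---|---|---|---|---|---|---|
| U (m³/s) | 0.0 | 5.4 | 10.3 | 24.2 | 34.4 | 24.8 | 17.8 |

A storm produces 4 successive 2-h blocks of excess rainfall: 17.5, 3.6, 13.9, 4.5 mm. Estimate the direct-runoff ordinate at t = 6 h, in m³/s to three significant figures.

Q ≈ 53.6 m³/s

By discrete convolution, Q_j = Σ (P_i / 10 mm) · U_{j−i}.
At t = 6 h (j=3): Q = (17.5/10)·24.2 + (3.6/10)·10.3 + (13.9/10)·5.4 + (4.5/10)·0.0 = 53.6 m³/s.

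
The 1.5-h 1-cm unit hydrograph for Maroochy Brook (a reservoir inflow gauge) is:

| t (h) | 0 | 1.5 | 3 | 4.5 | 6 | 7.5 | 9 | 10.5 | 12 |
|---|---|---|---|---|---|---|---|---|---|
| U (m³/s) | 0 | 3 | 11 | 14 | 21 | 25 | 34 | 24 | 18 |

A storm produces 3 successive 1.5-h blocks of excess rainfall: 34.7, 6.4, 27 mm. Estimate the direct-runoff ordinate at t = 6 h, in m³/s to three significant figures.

By discrete convolution, Q_j = Σ (P_i / 10 mm) · U_{j−i}.
At t = 6 h (j=4): Q = (34.7/10)·21 + (6.4/10)·14 + (27/10)·11 = 112 m³/s.

Q ≈ 112 m³/s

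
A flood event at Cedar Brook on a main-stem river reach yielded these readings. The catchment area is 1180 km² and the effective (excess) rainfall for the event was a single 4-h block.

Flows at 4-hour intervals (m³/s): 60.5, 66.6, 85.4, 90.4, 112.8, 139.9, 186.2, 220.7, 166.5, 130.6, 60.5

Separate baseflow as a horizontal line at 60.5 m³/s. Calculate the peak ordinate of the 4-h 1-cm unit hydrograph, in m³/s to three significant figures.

Direct runoff: 0.0, 6.1, 24.9, 29.9, 52.3, 79.4, 125.7, 160.2, 106.0, 70.1, 0.0 m³/s; ΣQ_DR = 654.6 m³/s, peak = 160.2 m³/s.
Runoff depth d = ΣQ_DR·Δt / A = 654.6 × 14400 / (1180 km²) = 7.988 mm.
The 1-cm UH is the DRH scaled by (10 mm)/d, so U_p = 160.2 × 10/7.988 = 201 m³/s.

U_p ≈ 201 m³/s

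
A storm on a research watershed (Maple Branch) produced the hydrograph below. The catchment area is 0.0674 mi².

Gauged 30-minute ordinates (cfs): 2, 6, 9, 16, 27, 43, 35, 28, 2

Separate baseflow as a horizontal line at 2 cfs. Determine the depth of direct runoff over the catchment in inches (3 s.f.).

Direct runoff: 0.0, 4.0, 7.0, 14.0, 25.0, 41.0, 33.0, 26.0, 0.0 cfs; ΣQ_DR = 150.0 cfs.
V = ΣQ_DR · Δt = 150.0 × 1800 s = 2.700 × 10^5 ft³.
Over A = 0.0674 mi², depth = V / A = 1.72 in.

d ≈ 1.72 in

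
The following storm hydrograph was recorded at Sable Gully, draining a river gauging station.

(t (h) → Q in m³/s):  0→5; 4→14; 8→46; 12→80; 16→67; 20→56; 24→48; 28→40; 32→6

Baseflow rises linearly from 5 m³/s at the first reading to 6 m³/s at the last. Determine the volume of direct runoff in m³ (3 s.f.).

Direct-runoff ordinates (Q − Q_b): 0.00, 8.88, 40.75, 74.62, 61.50, 50.38, 42.25, 34.12, 0.00 m³/s.
ΣQ_DR = 312.5 m³/s.
With Δt = 4 h = 14400 s, V = ΣQ_DR · Δt = 312.5 × 14400 = 4.50 × 10^6 m³.

V ≈ 4.50 × 10^6 m³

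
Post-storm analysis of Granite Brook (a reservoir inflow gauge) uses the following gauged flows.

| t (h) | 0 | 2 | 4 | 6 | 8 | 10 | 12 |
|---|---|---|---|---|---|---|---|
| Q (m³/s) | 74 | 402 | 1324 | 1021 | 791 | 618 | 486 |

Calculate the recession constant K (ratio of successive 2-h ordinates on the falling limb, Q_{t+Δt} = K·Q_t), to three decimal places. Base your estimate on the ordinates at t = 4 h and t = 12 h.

Using the recession-limb readings at t = 4 h and t = 12 h: Q falls from 1324 to 486 m³/s over 4 intervals.
K = (Q₂/Q₁)^(1/4) = (486/1324)^(1/4) = 0.778.

K ≈ 0.778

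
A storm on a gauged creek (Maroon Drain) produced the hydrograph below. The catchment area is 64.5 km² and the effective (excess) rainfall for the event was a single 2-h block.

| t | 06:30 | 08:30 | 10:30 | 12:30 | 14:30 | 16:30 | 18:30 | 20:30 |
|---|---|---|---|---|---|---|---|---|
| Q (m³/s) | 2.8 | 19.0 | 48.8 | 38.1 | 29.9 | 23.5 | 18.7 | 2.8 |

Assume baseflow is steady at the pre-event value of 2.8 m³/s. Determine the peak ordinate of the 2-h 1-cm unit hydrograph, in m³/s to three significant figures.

Direct runoff: 0.0, 16.2, 46.0, 35.3, 27.1, 20.7, 15.9, 0.0 m³/s; ΣQ_DR = 161.2 m³/s, peak = 46.0 m³/s.
Runoff depth d = ΣQ_DR·Δt / A = 161.2 × 7200 / (64.5 km²) = 17.99 mm.
The 1-cm UH is the DRH scaled by (10 mm)/d, so U_p = 46.0 × 10/17.99 = 25.6 m³/s.

U_p ≈ 25.6 m³/s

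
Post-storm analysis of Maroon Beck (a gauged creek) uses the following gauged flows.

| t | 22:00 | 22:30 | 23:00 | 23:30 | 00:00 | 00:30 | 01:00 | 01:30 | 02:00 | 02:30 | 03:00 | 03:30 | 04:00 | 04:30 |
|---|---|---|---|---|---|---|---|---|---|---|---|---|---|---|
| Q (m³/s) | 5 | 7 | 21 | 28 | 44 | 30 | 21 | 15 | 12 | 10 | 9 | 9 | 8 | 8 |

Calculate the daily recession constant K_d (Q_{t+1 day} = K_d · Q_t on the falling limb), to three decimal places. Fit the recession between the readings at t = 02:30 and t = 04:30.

K_d ≈ 0.069

Between t = 02:30 and t = 04:30 the flow falls from 10 to 8 m³/s over 4×0.5 h = 2 h.
Per-interval ratio K = (8/10)^(1/4) = 0.9457; K_d = K^(24/0.5) = 0.069.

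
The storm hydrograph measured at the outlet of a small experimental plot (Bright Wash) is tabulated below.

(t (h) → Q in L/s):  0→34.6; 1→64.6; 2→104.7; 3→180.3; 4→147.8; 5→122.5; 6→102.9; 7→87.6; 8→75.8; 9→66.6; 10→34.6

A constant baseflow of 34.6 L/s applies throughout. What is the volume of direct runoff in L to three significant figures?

V ≈ 2.31 × 10^6 L

Direct-runoff ordinates (Q − Q_b): 0.0, 30.0, 70.1, 145.7, 113.2, 87.9, 68.3, 53.0, 41.2, 32.0, 0.0 L/s.
ΣQ_DR = 641.4 L/s.
With Δt = 1 h = 3600 s, V = ΣQ_DR · Δt = 641.4 × 3600 = 2.31 × 10^6 L.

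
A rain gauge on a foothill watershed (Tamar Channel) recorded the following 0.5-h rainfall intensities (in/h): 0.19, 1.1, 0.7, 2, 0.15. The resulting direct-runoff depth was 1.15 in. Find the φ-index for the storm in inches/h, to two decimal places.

Only the 3 blocks with intensity above φ contribute runoff: 1.1, 0.7, 2 in/h.
Σ(I−φ)·Δt = d  ⇒  (1.1+0.7+2 − 3φ)·0.5 = 1.15
φ = (3.800 − 1.15/0.5) / 3 = 0.50 in/h.

φ ≈ 0.50 in/h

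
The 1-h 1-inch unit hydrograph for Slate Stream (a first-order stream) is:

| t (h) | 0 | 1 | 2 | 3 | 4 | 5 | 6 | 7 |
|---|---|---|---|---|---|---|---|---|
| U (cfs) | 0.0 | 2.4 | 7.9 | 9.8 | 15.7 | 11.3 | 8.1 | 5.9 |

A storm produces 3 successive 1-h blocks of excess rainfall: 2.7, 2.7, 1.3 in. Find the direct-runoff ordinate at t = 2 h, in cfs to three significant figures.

By discrete convolution, Q_j = Σ (P_i / 1 in) · U_{j−i}.
At t = 2 h (j=2): Q = (2.7/1)·7.9 + (2.7/1)·2.4 + (1.3/1)·0.0 = 27.8 cfs.

Q ≈ 27.8 cfs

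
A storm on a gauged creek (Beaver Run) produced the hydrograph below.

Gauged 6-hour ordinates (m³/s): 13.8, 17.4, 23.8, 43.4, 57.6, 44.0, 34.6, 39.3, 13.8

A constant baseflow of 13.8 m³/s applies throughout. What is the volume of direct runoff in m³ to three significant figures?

Direct-runoff ordinates (Q − Q_b): 0.0, 3.6, 10.0, 29.6, 43.8, 30.2, 20.8, 25.5, 0.0 m³/s.
ΣQ_DR = 163.5 m³/s.
With Δt = 6 h = 21600 s, V = ΣQ_DR · Δt = 163.5 × 21600 = 3.53 × 10^6 m³.

V ≈ 3.53 × 10^6 m³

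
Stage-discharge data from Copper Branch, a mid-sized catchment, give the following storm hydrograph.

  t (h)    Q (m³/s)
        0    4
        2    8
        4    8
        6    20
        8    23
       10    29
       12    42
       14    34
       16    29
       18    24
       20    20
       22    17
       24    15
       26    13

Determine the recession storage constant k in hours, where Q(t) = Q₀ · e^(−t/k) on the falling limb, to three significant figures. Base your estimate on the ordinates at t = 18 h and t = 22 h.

k ≈ 11.6 h

On the falling limb, Q drops from 24 to 17 m³/s between t = 18 h and t = 22 h (Δt = 4 h).
k = −Δt / ln(Q₂/Q₁) = −4 / ln(17/24) = 11.6 h.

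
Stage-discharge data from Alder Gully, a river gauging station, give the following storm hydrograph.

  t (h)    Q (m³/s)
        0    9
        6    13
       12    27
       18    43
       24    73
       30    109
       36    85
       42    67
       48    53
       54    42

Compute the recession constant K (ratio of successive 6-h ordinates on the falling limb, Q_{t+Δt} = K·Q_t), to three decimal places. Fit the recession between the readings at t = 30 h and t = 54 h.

Using the recession-limb readings at t = 30 h and t = 54 h: Q falls from 109 to 42 m³/s over 4 intervals.
K = (Q₂/Q₁)^(1/4) = (42/109)^(1/4) = 0.788.

K ≈ 0.788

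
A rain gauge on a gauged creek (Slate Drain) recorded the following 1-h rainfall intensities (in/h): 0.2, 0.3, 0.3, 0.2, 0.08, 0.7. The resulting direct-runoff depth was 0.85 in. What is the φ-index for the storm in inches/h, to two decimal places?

φ ≈ 0.17 in/h

Only the 5 blocks with intensity above φ contribute runoff: 0.2, 0.3, 0.3, 0.2, 0.7 in/h.
Σ(I−φ)·Δt = d  ⇒  (0.2+0.3+0.3+0.2+0.7 − 5φ)·1 = 0.85
φ = (1.700 − 0.85/1) / 5 = 0.17 in/h.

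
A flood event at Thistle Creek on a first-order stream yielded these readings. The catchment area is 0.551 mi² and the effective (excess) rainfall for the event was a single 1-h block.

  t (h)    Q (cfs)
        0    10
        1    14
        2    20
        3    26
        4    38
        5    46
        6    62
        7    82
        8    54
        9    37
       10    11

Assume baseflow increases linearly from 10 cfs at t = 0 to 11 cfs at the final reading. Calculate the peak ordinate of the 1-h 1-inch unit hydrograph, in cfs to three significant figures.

U_p ≈ 89.1 cfs

Direct runoff: 0.00, 3.90, 9.80, 15.70, 27.60, 35.50, 51.40, 71.30, 43.20, 26.10, 0.00 cfs; ΣQ_DR = 284.5 cfs, peak = 71.30 cfs.
Runoff depth d = ΣQ_DR·Δt / A = 284.5 × 3600 / (0.551 mi²) = 0.8001 in.
The 1-inch UH is the DRH scaled by (1 in)/d, so U_p = 71.30 × 1/0.8001 = 89.1 cfs.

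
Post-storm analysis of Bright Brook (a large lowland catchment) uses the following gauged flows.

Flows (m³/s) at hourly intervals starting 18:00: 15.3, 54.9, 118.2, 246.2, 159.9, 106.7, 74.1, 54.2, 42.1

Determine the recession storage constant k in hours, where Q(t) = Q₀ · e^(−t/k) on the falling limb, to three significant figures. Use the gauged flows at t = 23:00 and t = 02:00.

k ≈ 3.23 h

On the falling limb, Q drops from 106.7 to 42.1 m³/s between t = 23:00 and t = 02:00 (Δt = 3 h).
k = −Δt / ln(Q₂/Q₁) = −3 / ln(42.1/106.7) = 3.23 h.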